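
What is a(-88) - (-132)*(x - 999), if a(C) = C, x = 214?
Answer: -103708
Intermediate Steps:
a(-88) - (-132)*(x - 999) = -88 - (-132)*(214 - 999) = -88 - (-132)*(-785) = -88 - 1*103620 = -88 - 103620 = -103708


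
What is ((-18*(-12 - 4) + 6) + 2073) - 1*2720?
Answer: -353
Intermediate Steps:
((-18*(-12 - 4) + 6) + 2073) - 1*2720 = ((-18*(-16) + 6) + 2073) - 2720 = ((288 + 6) + 2073) - 2720 = (294 + 2073) - 2720 = 2367 - 2720 = -353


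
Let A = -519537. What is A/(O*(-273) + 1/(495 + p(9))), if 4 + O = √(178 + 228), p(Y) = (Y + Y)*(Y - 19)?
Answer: 56293919891055/2884103921789 + 14073439059225*√406/2884103921789 ≈ 117.84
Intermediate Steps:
p(Y) = 2*Y*(-19 + Y) (p(Y) = (2*Y)*(-19 + Y) = 2*Y*(-19 + Y))
O = -4 + √406 (O = -4 + √(178 + 228) = -4 + √406 ≈ 16.149)
A/(O*(-273) + 1/(495 + p(9))) = -519537/((-4 + √406)*(-273) + 1/(495 + 2*9*(-19 + 9))) = -519537/((1092 - 273*√406) + 1/(495 + 2*9*(-10))) = -519537/((1092 - 273*√406) + 1/(495 - 180)) = -519537/((1092 - 273*√406) + 1/315) = -519537/(343981/315 - 273*√406)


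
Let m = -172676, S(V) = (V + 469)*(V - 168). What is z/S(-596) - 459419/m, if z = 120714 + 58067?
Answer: 4715480918/1047150433 ≈ 4.5032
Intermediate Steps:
S(V) = (-168 + V)*(469 + V) (S(V) = (469 + V)*(-168 + V) = (-168 + V)*(469 + V))
z = 178781
z/S(-596) - 459419/m = 178781/(-78792 + (-596)² + 301*(-596)) - 459419/(-172676) = 178781/(-78792 + 355216 - 179396) - 459419*(-1/172676) = 178781/97028 + 459419/172676 = 4715480918/1047150433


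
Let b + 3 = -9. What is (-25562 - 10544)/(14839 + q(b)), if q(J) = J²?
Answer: -36106/14983 ≈ -2.4098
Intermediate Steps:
b = -12 (b = -3 - 9 = -12)
(-25562 - 10544)/(14839 + q(b)) = (-25562 - 10544)/(14839 + (-12)²) = -36106/(14839 + 144) = -36106/14983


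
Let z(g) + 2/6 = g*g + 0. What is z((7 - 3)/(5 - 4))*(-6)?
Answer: -94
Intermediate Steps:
z(g) = -⅓ + g² (z(g) = -⅓ + (g*g + 0) = -⅓ + (g² + 0) = -⅓ + g²)
z((7 - 3)/(5 - 4))*(-6) = (-⅓ + ((7 - 3)/(5 - 4))²)*(-6) = (-⅓ + (4/1)²)*(-6) = (-⅓ + (4*1)²)*(-6) = (-⅓ + 4²)*(-6) = (-⅓ + 16)*(-6) = (47/3)*(-6) = -94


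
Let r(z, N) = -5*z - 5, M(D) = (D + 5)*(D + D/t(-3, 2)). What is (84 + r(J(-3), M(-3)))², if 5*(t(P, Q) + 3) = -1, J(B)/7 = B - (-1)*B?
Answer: 83521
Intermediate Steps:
J(B) = 14*B (J(B) = 7*(B - (-1)*B) = 7*(B + B) = 7*(2*B) = 14*B)
t(P, Q) = -16/5 (t(P, Q) = -3 + (⅕)*(-1) = -3 - ⅕ = -16/5)
M(D) = 11*D*(5 + D)/16 (M(D) = (D + 5)*(D + D/(-16/5)) = (5 + D)*(D + D*(-5/16)) = (5 + D)*(D - 5*D/16) = (5 + D)*(11*D/16) = 11*D*(5 + D)/16)
r(z, N) = -5 - 5*z
(84 + r(J(-3), M(-3)))² = (84 + (-5 - 70*(-3)))² = (84 + (-5 - 5*(-42)))² = (84 + (-5 + 210))² = (84 + 205)² = 289² = 83521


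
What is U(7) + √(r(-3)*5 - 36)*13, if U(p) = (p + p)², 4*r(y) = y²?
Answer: 196 + 39*I*√11/2 ≈ 196.0 + 64.674*I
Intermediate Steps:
r(y) = y²/4
U(p) = 4*p² (U(p) = (2*p)² = 4*p²)
U(7) + √(r(-3)*5 - 36)*13 = 4*7² + √(((¼)*(-3)²)*5 - 36)*13 = 4*49 + √(((¼)*9)*5 - 36)*13 = 196 + √((9/4)*5 - 36)*13 = 196 + √(45/4 - 36)*13 = 196 + √(-99/4)*13 = 196 + (3*I*√11/2)*13 = 196 + 39*I*√11/2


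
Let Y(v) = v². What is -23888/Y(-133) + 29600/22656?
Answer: -550379/12523812 ≈ -0.043947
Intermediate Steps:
-23888/Y(-133) + 29600/22656 = -23888/((-133)²) + 29600/22656 = -23888/17689 + 29600*(1/22656) = -23888*1/17689 + 925/708 = -23888/17689 + 925/708 = -550379/12523812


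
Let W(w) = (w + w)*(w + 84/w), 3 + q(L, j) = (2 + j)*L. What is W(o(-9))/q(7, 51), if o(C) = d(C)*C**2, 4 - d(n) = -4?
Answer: 104997/46 ≈ 2282.5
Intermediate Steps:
d(n) = 8 (d(n) = 4 - 1*(-4) = 4 + 4 = 8)
o(C) = 8*C**2
q(L, j) = -3 + L*(2 + j) (q(L, j) = -3 + (2 + j)*L = -3 + L*(2 + j))
W(w) = 2*w*(w + 84/w) (W(w) = (2*w)*(w + 84/w) = 2*w*(w + 84/w))
W(o(-9))/q(7, 51) = (168 + 2*(8*(-9)**2)**2)/(-3 + 2*7 + 7*51) = (168 + 2*(8*81)**2)/(-3 + 14 + 357) = (168 + 2*648**2)/368 = (168 + 2*419904)*(1/368) = (168 + 839808)*(1/368) = 839976*(1/368) = 104997/46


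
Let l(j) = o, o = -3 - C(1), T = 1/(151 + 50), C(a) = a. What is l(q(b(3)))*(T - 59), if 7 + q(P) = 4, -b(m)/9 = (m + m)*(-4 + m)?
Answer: 47432/201 ≈ 235.98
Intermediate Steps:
b(m) = -18*m*(-4 + m) (b(m) = -9*(m + m)*(-4 + m) = -9*2*m*(-4 + m) = -18*m*(-4 + m))
q(P) = -3 (q(P) = -7 + 4 = -3)
T = 1/201 ≈ 0.0049751
o = -4 (o = -3 - 1*1 = -3 - 1 = -4)
l(j) = -4
l(q(b(3)))*(T - 59) = -4*(1/201 - 59) = -4*(-11858/201) = 47432/201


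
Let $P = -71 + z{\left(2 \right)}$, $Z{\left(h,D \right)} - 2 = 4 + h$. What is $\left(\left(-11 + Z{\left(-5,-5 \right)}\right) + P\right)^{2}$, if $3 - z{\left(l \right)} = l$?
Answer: $6400$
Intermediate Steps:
$z{\left(l \right)} = 3 - l$
$Z{\left(h,D \right)} = 6 + h$ ($Z{\left(h,D \right)} = 2 + \left(4 + h\right) = 6 + h$)
$P = -70$ ($P = -71 + \left(3 - 2\right) = -71 + 1 = -70$)
$\left(\left(-11 + Z{\left(-5,-5 \right)}\right) + P\right)^{2} = \left(\left(-11 + \left(6 - 5\right)\right) - 70\right)^{2} = \left(\left(-11 + 1\right) - 70\right)^{2} = \left(-10 - 70\right)^{2} = \left(-80\right)^{2} = 6400$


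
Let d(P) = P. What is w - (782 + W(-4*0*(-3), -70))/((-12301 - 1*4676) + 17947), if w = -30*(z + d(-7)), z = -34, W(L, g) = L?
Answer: 596159/485 ≈ 1229.2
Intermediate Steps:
w = 1230 (w = -30*(-34 - 7) = -30*(-41) = 1230)
w - (782 + W(-4*0*(-3), -70))/((-12301 - 1*4676) + 17947) = 1230 - (782 - 4*0*(-3))/((-12301 - 1*4676) + 17947) = 1230 - (782 + 0*(-3))/((-12301 - 4676) + 17947) = 1230 - (782 + 0)/(-16977 + 17947) = 1230 - 782/970 = 1230 - 1*391/485 = 1230 - 391/485 = 596159/485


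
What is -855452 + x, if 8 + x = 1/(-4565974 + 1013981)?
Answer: -3038587931781/3551993 ≈ -8.5546e+5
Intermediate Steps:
x = -28415945/3551993 (x = -8 + 1/(-4565974 + 1013981) = -8 + 1/(-3551993) = -8 - 1/3551993 = -28415945/3551993 ≈ -8.0000)
-855452 + x = -855452 - 28415945/3551993 = -3038587931781/3551993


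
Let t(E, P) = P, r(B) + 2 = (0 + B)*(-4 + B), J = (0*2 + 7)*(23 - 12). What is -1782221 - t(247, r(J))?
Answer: -1787840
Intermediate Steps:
J = 77 (J = (0 + 7)*11 = 7*11 = 77)
r(B) = -2 + B*(-4 + B) (r(B) = -2 + (0 + B)*(-4 + B) = -2 + B*(-4 + B))
-1782221 - t(247, r(J)) = -1782221 - (-2 + 77**2 - 4*77) = -1782221 - (-2 + 5929 - 308) = -1782221 - 1*5619 = -1782221 - 5619 = -1787840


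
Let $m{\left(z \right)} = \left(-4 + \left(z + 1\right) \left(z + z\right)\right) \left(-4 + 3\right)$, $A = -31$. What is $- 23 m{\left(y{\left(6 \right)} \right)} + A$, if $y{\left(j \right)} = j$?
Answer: $1809$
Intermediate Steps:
$m{\left(z \right)} = 4 - 2 z \left(1 + z\right)$ ($m{\left(z \right)} = \left(-4 + \left(1 + z\right) 2 z\right) \left(-1\right) = \left(-4 + 2 z \left(1 + z\right)\right) \left(-1\right) = 4 - 2 z \left(1 + z\right)$)
$- 23 m{\left(y{\left(6 \right)} \right)} + A = - 23 \left(4 - 12 - 2 \cdot 6^{2}\right) - 31 = - 23 \left(4 - 12 - 72\right) - 31 = \left(-23\right) \left(-80\right) - 31 = 1840 - 31 = 1809$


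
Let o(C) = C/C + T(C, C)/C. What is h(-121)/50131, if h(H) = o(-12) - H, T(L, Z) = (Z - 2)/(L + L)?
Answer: 17561/7218864 ≈ 0.0024327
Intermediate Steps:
T(L, Z) = (-2 + Z)/(2*L) (T(L, Z) = (-2 + Z)/((2*L)) = (-2 + Z)*(1/(2*L)) = (-2 + Z)/(2*L))
o(C) = 1 + (-2 + C)/(2*C²) (o(C) = C/C + ((-2 + C)/(2*C))/C = 1 + (-2 + C)/(2*C²))
h(H) = 137/144 - H (h(H) = (-1 + (-12)² + (½)*(-12))/(-12)² - H = (-1 + 144 - 6)/144 - H = (1/144)*137 - H = 137/144 - H)
h(-121)/50131 = (137/144 - 1*(-121))/50131 = (137/144 + 121)*(1/50131) = (17561/144)*(1/50131) = 17561/7218864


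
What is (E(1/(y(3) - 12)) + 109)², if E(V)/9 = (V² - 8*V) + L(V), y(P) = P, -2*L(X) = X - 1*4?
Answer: 5958481/324 ≈ 18390.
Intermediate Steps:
L(X) = 2 - X/2 (L(X) = -(X - 1*4)/2 = -(X - 4)/2 = -(-4 + X)/2 = 2 - X/2)
E(V) = 18 + 9*V² - 153*V/2 (E(V) = 9*((V² - 8*V) + (2 - V/2)) = 9*(2 + V² - 17*V/2) = 18 + 9*V² - 153*V/2)
(E(1/(y(3) - 12)) + 109)² = ((18 + 9*(1/(3 - 12))² - 153/(2*(3 - 12))) + 109)² = ((18 + 9*(1/(-9))² - 153/2/(-9)) + 109)² = ((18 + 9*(-⅑)² - 153/2*(-⅑)) + 109)² = ((18 + 9*(1/81) + 17/2) + 109)² = ((18 + ⅑ + 17/2) + 109)² = (479/18 + 109)² = (2441/18)² = 5958481/324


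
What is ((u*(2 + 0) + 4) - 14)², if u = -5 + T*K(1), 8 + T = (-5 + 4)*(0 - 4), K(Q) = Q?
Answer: 784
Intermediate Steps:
T = -4 (T = -8 + (-5 + 4)*(0 - 4) = -8 - 1*(-4) = -8 + 4 = -4)
u = -9 (u = -5 - 4*1 = -5 - 4 = -9)
((u*(2 + 0) + 4) - 14)² = ((-9*(2 + 0) + 4) - 14)² = ((-9*2 + 4) - 14)² = ((-18 + 4) - 14)² = (-14 - 14)² = (-28)² = 784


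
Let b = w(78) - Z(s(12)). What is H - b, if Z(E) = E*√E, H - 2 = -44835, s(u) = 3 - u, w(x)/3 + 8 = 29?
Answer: -44896 - 27*I ≈ -44896.0 - 27.0*I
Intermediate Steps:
w(x) = 63 (w(x) = -24 + 3*29 = -24 + 87 = 63)
H = -44833 (H = 2 - 44835 = -44833)
Z(E) = E^(3/2)
b = 63 + 27*I (b = 63 - (3 - 1*12)^(3/2) = 63 - (3 - 12)^(3/2) = 63 - (-9)^(3/2) = 63 - (-27)*I = 63 + 27*I ≈ 63.0 + 27.0*I)
H - b = -44833 - (63 + 27*I) = -44833 + (-63 - 27*I) = -44896 - 27*I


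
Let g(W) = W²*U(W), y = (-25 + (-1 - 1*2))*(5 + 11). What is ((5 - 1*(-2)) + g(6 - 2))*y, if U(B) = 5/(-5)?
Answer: 4032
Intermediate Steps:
U(B) = -1 (U(B) = 5*(-⅕) = -1)
y = -448 (y = (-25 + (-1 - 2))*16 = (-25 - 3)*16 = -28*16 = -448)
g(W) = -W² (g(W) = W²*(-1) = -W²)
((5 - 1*(-2)) + g(6 - 2))*y = ((5 - 1*(-2)) - (6 - 2)²)*(-448) = ((5 + 2) - 1*4²)*(-448) = (7 - 1*16)*(-448) = (7 - 16)*(-448) = -9*(-448) = 4032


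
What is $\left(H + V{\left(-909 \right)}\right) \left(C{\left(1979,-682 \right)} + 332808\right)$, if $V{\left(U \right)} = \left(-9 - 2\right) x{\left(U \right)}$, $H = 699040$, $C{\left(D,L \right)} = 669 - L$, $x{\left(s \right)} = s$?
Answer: $236931763201$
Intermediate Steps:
$V{\left(U \right)} = - 11 U$ ($V{\left(U \right)} = \left(-9 - 2\right) U = - 11 U$)
$\left(H + V{\left(-909 \right)}\right) \left(C{\left(1979,-682 \right)} + 332808\right) = \left(699040 - -9999\right) \left(\left(669 - -682\right) + 332808\right) = \left(699040 + 9999\right) \left(\left(669 + 682\right) + 332808\right) = 709039 \left(1351 + 332808\right) = 709039 \cdot 334159 = 236931763201$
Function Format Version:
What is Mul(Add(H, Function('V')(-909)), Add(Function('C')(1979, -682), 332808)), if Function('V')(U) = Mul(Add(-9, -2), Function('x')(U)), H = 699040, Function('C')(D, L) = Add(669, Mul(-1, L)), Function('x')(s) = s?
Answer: 236931763201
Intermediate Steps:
Function('V')(U) = Mul(-11, U) (Function('V')(U) = Mul(Add(-9, -2), U) = Mul(-11, U))
Mul(Add(H, Function('V')(-909)), Add(Function('C')(1979, -682), 332808)) = Mul(Add(699040, Mul(-11, -909)), Add(Add(669, Mul(-1, -682)), 332808)) = Mul(Add(699040, 9999), Add(Add(669, 682), 332808)) = Mul(709039, Add(1351, 332808)) = Mul(709039, 334159) = 236931763201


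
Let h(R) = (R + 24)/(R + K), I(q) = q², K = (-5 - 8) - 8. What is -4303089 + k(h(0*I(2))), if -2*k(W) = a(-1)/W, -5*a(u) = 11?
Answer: -344247197/80 ≈ -4.3031e+6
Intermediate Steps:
K = -21 (K = -13 - 8 = -21)
a(u) = -11/5 (a(u) = -⅕*11 = -11/5)
h(R) = (24 + R)/(-21 + R) (h(R) = (R + 24)/(R - 21) = (24 + R)/(-21 + R))
k(W) = 11/(10*W) (k(W) = -(-11)/(10*W) = 11/(10*W))
-4303089 + k(h(0*I(2))) = -4303089 + 11/(10*(((24 + 0*2²)/(-21 + 0*2²)))) = -4303089 + 11/(10*(((24 + 0*4)/(-21 + 0*4)))) = -4303089 + 11/(10*(((24 + 0)/(-21 + 0)))) = -4303089 + 11/(10*((24/(-21)))) = -4303089 + 11/(10*((-1/21*24))) = -4303089 + 11/(10*(-8/7)) = -4303089 + (11/10)*(-7/8) = -4303089 - 77/80 = -344247197/80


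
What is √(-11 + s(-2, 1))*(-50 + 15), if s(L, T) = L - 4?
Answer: -35*I*√17 ≈ -144.31*I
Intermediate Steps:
s(L, T) = -4 + L
√(-11 + s(-2, 1))*(-50 + 15) = √(-11 + (-4 - 2))*(-50 + 15) = √(-11 - 6)*(-35) = √(-17)*(-35) = (I*√17)*(-35) = -35*I*√17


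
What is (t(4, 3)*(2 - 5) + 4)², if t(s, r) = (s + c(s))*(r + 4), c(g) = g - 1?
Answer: 20449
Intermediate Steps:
c(g) = -1 + g
t(s, r) = (-1 + 2*s)*(4 + r) (t(s, r) = (s + (-1 + s))*(r + 4) = (-1 + 2*s)*(4 + r))
(t(4, 3)*(2 - 5) + 4)² = ((-4 - 1*3 + 8*4 + 2*3*4)*(2 - 5) + 4)² = ((-4 - 3 + 32 + 24)*(-3) + 4)² = (49*(-3) + 4)² = (-147 + 4)² = (-143)² = 20449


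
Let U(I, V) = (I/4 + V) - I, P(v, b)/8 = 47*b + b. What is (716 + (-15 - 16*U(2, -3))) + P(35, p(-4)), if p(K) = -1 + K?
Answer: -1147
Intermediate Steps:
P(v, b) = 384*b (P(v, b) = 8*(47*b + b) = 8*(48*b) = 384*b)
U(I, V) = V - 3*I/4 (U(I, V) = (I*(¼) + V) - I = (I/4 + V) - I = (V + I/4) - I = V - 3*I/4)
(716 + (-15 - 16*U(2, -3))) + P(35, p(-4)) = (716 + (-15 - 16*(-3 - ¾*2))) + 384*(-1 - 4) = (716 + (-15 - 16*(-3 - 3/2))) + 384*(-5) = (716 + (-15 - 16*(-9/2))) - 1920 = (716 + (-15 + 72)) - 1920 = (716 + 57) - 1920 = 773 - 1920 = -1147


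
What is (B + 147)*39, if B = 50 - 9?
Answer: 7332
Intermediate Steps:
B = 41
(B + 147)*39 = (41 + 147)*39 = 188*39 = 7332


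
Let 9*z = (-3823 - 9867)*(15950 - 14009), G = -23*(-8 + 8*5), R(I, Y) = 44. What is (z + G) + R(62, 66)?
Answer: -8859506/3 ≈ -2.9532e+6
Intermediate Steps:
G = -736 (G = -23*(-8 + 40) = -23*32 = -736)
z = -8857430/3 (z = ((-3823 - 9867)*(15950 - 14009))/9 = (-13690*1941)/9 = (1/9)*(-26572290) = -8857430/3 ≈ -2.9525e+6)
(z + G) + R(62, 66) = (-8857430/3 - 736) + 44 = -8859638/3 + 44 = -8859506/3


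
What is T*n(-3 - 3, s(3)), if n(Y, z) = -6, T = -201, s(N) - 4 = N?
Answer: 1206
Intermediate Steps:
s(N) = 4 + N
T*n(-3 - 3, s(3)) = -201*(-6) = 1206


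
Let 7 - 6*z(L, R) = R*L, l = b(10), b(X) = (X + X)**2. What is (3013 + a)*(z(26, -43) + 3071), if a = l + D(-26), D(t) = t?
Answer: 22073079/2 ≈ 1.1037e+7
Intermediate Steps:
b(X) = 4*X**2 (b(X) = (2*X)**2 = 4*X**2)
l = 400 (l = 4*10**2 = 4*100 = 400)
z(L, R) = 7/6 - L*R/6 (z(L, R) = 7/6 - R*L/6 = 7/6 - L*R/6)
a = 374 (a = 400 - 26 = 374)
(3013 + a)*(z(26, -43) + 3071) = (3013 + 374)*((7/6 - 1/6*26*(-43)) + 3071) = 3387*((7/6 + 559/3) + 3071) = 3387*(375/2 + 3071) = 3387*(6517/2) = 22073079/2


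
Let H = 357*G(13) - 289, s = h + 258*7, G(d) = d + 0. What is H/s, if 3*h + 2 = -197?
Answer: 768/307 ≈ 2.5016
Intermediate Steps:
h = -199/3 (h = -⅔ + (⅓)*(-197) = -⅔ - 197/3 = -199/3 ≈ -66.333)
G(d) = d
s = 5219/3 (s = -199/3 + 258*7 = -199/3 + 1806 = 5219/3 ≈ 1739.7)
H = 4352 (H = 357*13 - 289 = 4641 - 289 = 4352)
H/s = 4352/(5219/3) = 4352*(3/5219) = 768/307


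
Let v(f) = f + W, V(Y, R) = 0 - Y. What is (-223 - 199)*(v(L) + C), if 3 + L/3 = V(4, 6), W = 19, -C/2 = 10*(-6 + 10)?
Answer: 34604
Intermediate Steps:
C = -80 (C = -20*(-6 + 10) = -20*4 = -2*40 = -80)
V(Y, R) = -Y
L = -21 (L = -9 + 3*(-1*4) = -9 + 3*(-4) = -9 - 12 = -21)
v(f) = 19 + f (v(f) = f + 19 = 19 + f)
(-223 - 199)*(v(L) + C) = (-223 - 199)*((19 - 21) - 80) = -422*(-2 - 80) = -422*(-82) = 34604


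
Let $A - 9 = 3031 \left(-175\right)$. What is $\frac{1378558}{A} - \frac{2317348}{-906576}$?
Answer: $- \frac{58548695}{1366086408} \approx -0.042859$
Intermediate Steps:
$A = -530416$ ($A = 9 + 3031 \left(-175\right) = 9 - 530425 = -530416$)
$\frac{1378558}{A} - \frac{2317348}{-906576} = \frac{1378558}{-530416} - \frac{2317348}{-906576} = 1378558 \left(- \frac{1}{530416}\right) - - \frac{52667}{20604} = - \frac{689279}{265208} + \frac{52667}{20604} = - \frac{58548695}{1366086408}$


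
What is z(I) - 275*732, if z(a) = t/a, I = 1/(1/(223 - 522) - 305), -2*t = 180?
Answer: -51981060/299 ≈ -1.7385e+5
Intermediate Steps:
t = -90 (t = -½*180 = -90)
I = -299/91196 (I = 1/(1/(-299) - 305) = 1/(-1/299 - 305) = 1/(-91196/299) = -299/91196 ≈ -0.0032787)
z(a) = -90/a
z(I) - 275*732 = -90/(-299/91196) - 275*732 = -90*(-91196/299) - 201300 = 8207640/299 - 201300 = -51981060/299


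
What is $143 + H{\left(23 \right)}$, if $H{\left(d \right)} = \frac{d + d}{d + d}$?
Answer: $144$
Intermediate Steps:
$H{\left(d \right)} = 1$ ($H{\left(d \right)} = \frac{2 d}{2 d} = 2 d \frac{1}{2 d} = 1$)
$143 + H{\left(23 \right)} = 143 + 1 = 144$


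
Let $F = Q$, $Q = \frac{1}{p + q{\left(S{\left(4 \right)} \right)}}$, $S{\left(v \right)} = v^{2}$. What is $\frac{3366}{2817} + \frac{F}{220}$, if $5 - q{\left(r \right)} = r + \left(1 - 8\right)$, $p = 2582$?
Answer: $\frac{212118153}{177521080} \approx 1.1949$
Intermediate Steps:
$q{\left(r \right)} = 12 - r$ ($q{\left(r \right)} = 5 - \left(r + \left(1 - 8\right)\right) = 5 - \left(r - 7\right) = 5 - \left(-7 + r\right) = 12 - r$)
$Q = \frac{1}{2578}$ ($Q = \frac{1}{2582 + \left(12 - 4^{2}\right)} = \frac{1}{2582 + \left(12 - 16\right)} = \frac{1}{2582 - 4} = \frac{1}{2578} \approx 0.0003879$)
$F = \frac{1}{2578} \approx 0.0003879$
$\frac{3366}{2817} + \frac{F}{220} = \frac{3366}{2817} + \frac{1}{2578 \cdot 220} = 3366 \cdot \frac{1}{2817} + \frac{1}{2578} \cdot \frac{1}{220} = \frac{374}{313} + \frac{1}{567160} = \frac{212118153}{177521080}$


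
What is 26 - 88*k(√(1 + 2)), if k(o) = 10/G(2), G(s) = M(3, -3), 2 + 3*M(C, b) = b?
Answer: 554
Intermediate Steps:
M(C, b) = -⅔ + b/3
G(s) = -5/3 (G(s) = -⅔ + (⅓)*(-3) = -⅔ - 1 = -5/3)
k(o) = -6 (k(o) = 10/(-5/3) = 10*(-⅗) = -6)
26 - 88*k(√(1 + 2)) = 26 - 88*(-6) = 26 + 528 = 554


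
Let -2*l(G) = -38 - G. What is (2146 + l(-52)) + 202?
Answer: 2341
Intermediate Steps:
l(G) = 19 + G/2 (l(G) = -(-38 - G)/2 = 19 + G/2)
(2146 + l(-52)) + 202 = (2146 + (19 + (1/2)*(-52))) + 202 = (2146 + (19 - 26)) + 202 = (2146 - 7) + 202 = 2139 + 202 = 2341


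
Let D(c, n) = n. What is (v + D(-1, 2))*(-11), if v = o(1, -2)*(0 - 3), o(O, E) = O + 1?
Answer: 44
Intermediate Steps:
o(O, E) = 1 + O
v = -6 (v = (1 + 1)*(0 - 3) = 2*(-3) = -6)
(v + D(-1, 2))*(-11) = (-6 + 2)*(-11) = -4*(-11) = 44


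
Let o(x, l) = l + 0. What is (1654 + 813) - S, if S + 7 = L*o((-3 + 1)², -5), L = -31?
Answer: 2319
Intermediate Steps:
o(x, l) = l
S = 148 (S = -7 - 31*(-5) = -7 + 155 = 148)
(1654 + 813) - S = (1654 + 813) - 1*148 = 2467 - 148 = 2319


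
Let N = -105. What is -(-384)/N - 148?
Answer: -5308/35 ≈ -151.66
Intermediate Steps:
-(-384)/N - 148 = -(-384)/(-105) - 148 = -(-384)*(-1)/105 - 148 = -64*2/35 - 148 = -128/35 - 148 = -5308/35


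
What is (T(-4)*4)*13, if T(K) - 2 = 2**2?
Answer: 312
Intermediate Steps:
T(K) = 6 (T(K) = 2 + 2**2 = 2 + 4 = 6)
(T(-4)*4)*13 = (6*4)*13 = 24*13 = 312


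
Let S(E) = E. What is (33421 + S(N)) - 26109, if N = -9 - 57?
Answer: 7246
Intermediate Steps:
N = -66
(33421 + S(N)) - 26109 = (33421 - 66) - 26109 = 33355 - 26109 = 7246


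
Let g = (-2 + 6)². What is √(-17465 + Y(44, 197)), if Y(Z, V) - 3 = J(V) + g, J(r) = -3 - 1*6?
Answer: I*√17455 ≈ 132.12*I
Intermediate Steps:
J(r) = -9 (J(r) = -3 - 6 = -9)
g = 16 (g = 4² = 16)
Y(Z, V) = 10 (Y(Z, V) = 3 + (-9 + 16) = 3 + 7 = 10)
√(-17465 + Y(44, 197)) = √(-17465 + 10) = √(-17455) = I*√17455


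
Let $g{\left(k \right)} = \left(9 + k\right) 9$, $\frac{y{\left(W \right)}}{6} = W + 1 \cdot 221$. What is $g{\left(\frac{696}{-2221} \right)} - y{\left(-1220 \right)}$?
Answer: $\frac{13486311}{2221} \approx 6072.2$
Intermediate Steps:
$y{\left(W \right)} = 1326 + 6 W$ ($y{\left(W \right)} = 6 \left(W + 1 \cdot 221\right) = 6 \left(W + 221\right) = 6 \left(221 + W\right) = 1326 + 6 W$)
$g{\left(k \right)} = 81 + 9 k$
$g{\left(\frac{696}{-2221} \right)} - y{\left(-1220 \right)} = \left(81 + 9 \frac{696}{-2221}\right) - \left(1326 + 6 \left(-1220\right)\right) = \left(81 + 9 \cdot 696 \left(- \frac{1}{2221}\right)\right) - \left(1326 - 7320\right) = \left(81 + 9 \left(- \frac{696}{2221}\right)\right) - -5994 = \left(81 - \frac{6264}{2221}\right) + 5994 = \frac{173637}{2221} + 5994 = \frac{13486311}{2221}$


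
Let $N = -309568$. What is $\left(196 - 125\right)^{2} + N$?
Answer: $-304527$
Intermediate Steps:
$\left(196 - 125\right)^{2} + N = \left(196 - 125\right)^{2} - 309568 = 71^{2} - 309568 = 5041 - 309568 = -304527$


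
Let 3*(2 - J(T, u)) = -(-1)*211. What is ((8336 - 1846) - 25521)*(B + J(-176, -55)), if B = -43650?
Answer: 2496010805/3 ≈ 8.3200e+8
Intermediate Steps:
J(T, u) = -205/3 (J(T, u) = 2 - (-1)*(-1*211)/3 = 2 - (-1)*(-211)/3 = 2 - ⅓*211 = 2 - 211/3 = -205/3)
((8336 - 1846) - 25521)*(B + J(-176, -55)) = ((8336 - 1846) - 25521)*(-43650 - 205/3) = (6490 - 25521)*(-131155/3) = -19031*(-131155/3) = 2496010805/3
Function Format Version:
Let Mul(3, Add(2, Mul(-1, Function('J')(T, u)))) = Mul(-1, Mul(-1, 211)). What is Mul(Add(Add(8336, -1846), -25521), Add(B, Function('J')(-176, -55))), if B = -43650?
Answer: Rational(2496010805, 3) ≈ 8.3200e+8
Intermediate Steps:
Function('J')(T, u) = Rational(-205, 3) (Function('J')(T, u) = Add(2, Mul(Rational(-1, 3), Mul(-1, Mul(-1, 211)))) = Add(2, Mul(Rational(-1, 3), Mul(-1, -211))) = Add(2, Mul(Rational(-1, 3), 211)) = Add(2, Rational(-211, 3)) = Rational(-205, 3))
Mul(Add(Add(8336, -1846), -25521), Add(B, Function('J')(-176, -55))) = Mul(Add(Add(8336, -1846), -25521), Add(-43650, Rational(-205, 3))) = Mul(Add(6490, -25521), Rational(-131155, 3)) = Mul(-19031, Rational(-131155, 3)) = Rational(2496010805, 3)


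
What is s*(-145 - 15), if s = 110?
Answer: -17600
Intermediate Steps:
s*(-145 - 15) = 110*(-145 - 15) = 110*(-160) = -17600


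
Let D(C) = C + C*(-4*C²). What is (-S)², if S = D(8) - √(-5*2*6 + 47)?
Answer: (2040 + I*√13)² ≈ 4.1616e+6 + 1.471e+4*I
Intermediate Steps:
D(C) = C - 4*C³
S = -2040 - I*√13 (S = (8 - 4*8³) - √(-5*2*6 + 47) = (8 - 4*512) - √(-10*6 + 47) = (8 - 2048) - √(-60 + 47) = -2040 - √(-13) = -2040 - I*√13 ≈ -2040.0 - 3.6056*I)
(-S)² = (-(-2040 - I*√13))² = (2040 + I*√13)²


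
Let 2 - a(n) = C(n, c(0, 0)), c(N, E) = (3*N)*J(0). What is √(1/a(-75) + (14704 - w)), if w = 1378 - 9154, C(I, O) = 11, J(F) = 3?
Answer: √202319/3 ≈ 149.93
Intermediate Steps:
c(N, E) = 9*N (c(N, E) = (3*N)*3 = 9*N)
w = -7776
a(n) = -9 (a(n) = 2 - 1*11 = 2 - 11 = -9)
√(1/a(-75) + (14704 - w)) = √(1/(-9) + (14704 - 1*(-7776))) = √(-⅑ + (14704 + 7776)) = √(-⅑ + 22480) = √(202319/9) = √202319/3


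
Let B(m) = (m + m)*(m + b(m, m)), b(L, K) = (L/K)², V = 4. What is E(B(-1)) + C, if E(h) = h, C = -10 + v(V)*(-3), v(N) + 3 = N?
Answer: -13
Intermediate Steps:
b(L, K) = L²/K²
v(N) = -3 + N
B(m) = 2*m*(1 + m) (B(m) = (m + m)*(m + m²/m²) = (2*m)*(m + 1) = (2*m)*(1 + m) = 2*m*(1 + m))
C = -13 (C = -10 + (-3 + 4)*(-3) = -10 + 1*(-3) = -10 - 3 = -13)
E(B(-1)) + C = 2*(-1)*(1 - 1) - 13 = 2*(-1)*0 - 13 = 0 - 13 = -13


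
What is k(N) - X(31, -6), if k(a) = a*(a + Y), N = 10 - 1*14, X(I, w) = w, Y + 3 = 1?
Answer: 30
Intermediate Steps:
Y = -2 (Y = -3 + 1 = -2)
N = -4 (N = 10 - 14 = -4)
k(a) = a*(-2 + a) (k(a) = a*(a - 2) = a*(-2 + a))
k(N) - X(31, -6) = -4*(-2 - 4) - 1*(-6) = -4*(-6) + 6 = 24 + 6 = 30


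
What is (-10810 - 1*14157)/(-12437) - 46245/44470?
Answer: 107026685/110614678 ≈ 0.96756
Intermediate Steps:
(-10810 - 1*14157)/(-12437) - 46245/44470 = (-10810 - 14157)*(-1/12437) - 46245*1/44470 = -24967*(-1/12437) - 9249/8894 = 24967/12437 - 9249/8894 = 107026685/110614678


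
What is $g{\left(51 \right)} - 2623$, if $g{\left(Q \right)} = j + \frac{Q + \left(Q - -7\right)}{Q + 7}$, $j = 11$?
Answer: $- \frac{151387}{58} \approx -2610.1$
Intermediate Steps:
$g{\left(Q \right)} = 11 + \frac{7 + 2 Q}{7 + Q}$ ($g{\left(Q \right)} = 11 + \frac{Q + \left(Q - -7\right)}{Q + 7} = 11 + \frac{Q + \left(Q + 7\right)}{7 + Q} = 11 + \frac{Q + \left(7 + Q\right)}{7 + Q} = 11 + \frac{7 + 2 Q}{7 + Q}$)
$g{\left(51 \right)} - 2623 = \frac{84 + 13 \cdot 51}{7 + 51} - 2623 = \frac{84 + 663}{58} - 2623 = \frac{1}{58} \cdot 747 - 2623 = \frac{747}{58} - 2623 = - \frac{151387}{58}$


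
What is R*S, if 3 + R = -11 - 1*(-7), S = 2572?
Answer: -18004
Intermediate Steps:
R = -7 (R = -3 + (-11 - 1*(-7)) = -3 + (-11 + 7) = -3 - 4 = -7)
R*S = -7*2572 = -18004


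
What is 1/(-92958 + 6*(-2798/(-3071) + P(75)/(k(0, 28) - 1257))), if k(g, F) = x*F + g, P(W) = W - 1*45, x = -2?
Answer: -4032223/374805895770 ≈ -1.0758e-5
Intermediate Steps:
P(W) = -45 + W (P(W) = W - 45 = -45 + W)
k(g, F) = g - 2*F (k(g, F) = -2*F + g = g - 2*F)
1/(-92958 + 6*(-2798/(-3071) + P(75)/(k(0, 28) - 1257))) = 1/(-92958 + 6*(-2798/(-3071) + (-45 + 75)/((0 - 2*28) - 1257))) = 1/(-92958 + 6*(-2798*(-1/3071) + 30/((0 - 56) - 1257))) = 1/(-92958 + 6*(2798/3071 + 30/(-56 - 1257))) = 1/(-92958 + 6*(2798/3071 + 30/(-1313))) = 1/(-92958 + 6*(2798/3071 + 30*(-1/1313))) = 1/(-92958 + 6*(2798/3071 - 30/1313)) = 1/(-92958 + 6*(3581644/4032223)) = 1/(-92958 + 21489864/4032223) = 1/(-374805895770/4032223) = -4032223/374805895770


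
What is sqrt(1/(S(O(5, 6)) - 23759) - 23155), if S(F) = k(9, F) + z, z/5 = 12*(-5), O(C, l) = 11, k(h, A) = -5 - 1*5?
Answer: 8*I*sqrt(209594994141)/24069 ≈ 152.17*I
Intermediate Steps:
k(h, A) = -10 (k(h, A) = -5 - 5 = -10)
z = -300 (z = 5*(12*(-5)) = 5*(-60) = -300)
S(F) = -310 (S(F) = -10 - 300 = -310)
sqrt(1/(S(O(5, 6)) - 23759) - 23155) = sqrt(1/(-310 - 23759) - 23155) = sqrt(1/(-24069) - 23155) = sqrt(-1/24069 - 23155) = sqrt(-557317696/24069) = 8*I*sqrt(209594994141)/24069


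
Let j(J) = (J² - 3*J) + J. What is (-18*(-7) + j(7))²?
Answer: 25921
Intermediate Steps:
j(J) = J² - 2*J
(-18*(-7) + j(7))² = (-18*(-7) + 7*(-2 + 7))² = (126 + 7*5)² = (126 + 35)² = 161² = 25921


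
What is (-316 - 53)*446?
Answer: -164574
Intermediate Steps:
(-316 - 53)*446 = -369*446 = -164574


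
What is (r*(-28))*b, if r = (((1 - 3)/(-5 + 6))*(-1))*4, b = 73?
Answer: -16352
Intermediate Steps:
r = 8 (r = (-2/1*(-1))*4 = (-2*1*(-1))*4 = -2*(-1)*4 = 2*4 = 8)
(r*(-28))*b = (8*(-28))*73 = -224*73 = -16352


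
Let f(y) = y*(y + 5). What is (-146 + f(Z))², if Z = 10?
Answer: 16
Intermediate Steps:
f(y) = y*(5 + y)
(-146 + f(Z))² = (-146 + 10*(5 + 10))² = (-146 + 10*15)² = (-146 + 150)² = 4² = 16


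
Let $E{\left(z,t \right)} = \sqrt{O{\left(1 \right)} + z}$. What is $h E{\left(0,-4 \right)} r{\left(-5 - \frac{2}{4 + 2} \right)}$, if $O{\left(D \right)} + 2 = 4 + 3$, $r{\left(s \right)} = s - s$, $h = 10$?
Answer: $0$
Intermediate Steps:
$r{\left(s \right)} = 0$
$O{\left(D \right)} = 5$ ($O{\left(D \right)} = -2 + \left(4 + 3\right) = -2 + 7 = 5$)
$E{\left(z,t \right)} = \sqrt{5 + z}$
$h E{\left(0,-4 \right)} r{\left(-5 - \frac{2}{4 + 2} \right)} = 10 \sqrt{5 + 0} \cdot 0 = 10 \sqrt{5} \cdot 0 = 0$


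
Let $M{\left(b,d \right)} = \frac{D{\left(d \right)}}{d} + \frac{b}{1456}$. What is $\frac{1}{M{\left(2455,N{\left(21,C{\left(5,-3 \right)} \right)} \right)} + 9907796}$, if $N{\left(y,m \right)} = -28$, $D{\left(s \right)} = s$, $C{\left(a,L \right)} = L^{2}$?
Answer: $\frac{1456}{14425754887} \approx 1.0093 \cdot 10^{-7}$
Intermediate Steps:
$M{\left(b,d \right)} = 1 + \frac{b}{1456}$ ($M{\left(b,d \right)} = \frac{d}{d} + \frac{b}{1456} = 1 + b \frac{1}{1456} = 1 + \frac{b}{1456}$)
$\frac{1}{M{\left(2455,N{\left(21,C{\left(5,-3 \right)} \right)} \right)} + 9907796} = \frac{1}{\left(1 + \frac{1}{1456} \cdot 2455\right) + 9907796} = \frac{1}{\left(1 + \frac{2455}{1456}\right) + 9907796} = \frac{1}{\frac{3911}{1456} + 9907796} = \frac{1}{\frac{14425754887}{1456}} = \frac{1456}{14425754887}$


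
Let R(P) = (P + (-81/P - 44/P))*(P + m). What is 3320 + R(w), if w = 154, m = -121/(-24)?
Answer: 9301597/336 ≈ 27683.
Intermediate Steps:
m = 121/24 (m = -121*(-1/24) = 121/24 ≈ 5.0417)
R(P) = (121/24 + P)*(P - 125/P) (R(P) = (P + (-81/P - 44/P))*(P + 121/24) = (P - 125/P)*(121/24 + P) = (121/24 + P)*(P - 125/P))
3320 + R(w) = 3320 + (-125 + 154**2 - 15125/24/154 + (121/24)*154) = 3320 + (-125 + 23716 - 15125/24*1/154 + 9317/12) = 3320 + (-125 + 23716 - 1375/336 + 9317/12) = 3320 + 8186077/336 = 9301597/336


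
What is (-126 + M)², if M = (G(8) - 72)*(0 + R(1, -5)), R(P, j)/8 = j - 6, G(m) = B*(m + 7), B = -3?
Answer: 103428900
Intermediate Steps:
G(m) = -21 - 3*m (G(m) = -3*(m + 7) = -3*(7 + m) = -21 - 3*m)
R(P, j) = -48 + 8*j (R(P, j) = 8*(j - 6) = 8*(-6 + j) = -48 + 8*j)
M = 10296 (M = ((-21 - 3*8) - 72)*(0 + (-48 + 8*(-5))) = ((-21 - 24) - 72)*(0 + (-48 - 40)) = (-45 - 72)*(0 - 88) = -117*(-88) = 10296)
(-126 + M)² = (-126 + 10296)² = 10170² = 103428900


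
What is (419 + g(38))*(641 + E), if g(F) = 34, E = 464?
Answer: 500565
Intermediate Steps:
(419 + g(38))*(641 + E) = (419 + 34)*(641 + 464) = 453*1105 = 500565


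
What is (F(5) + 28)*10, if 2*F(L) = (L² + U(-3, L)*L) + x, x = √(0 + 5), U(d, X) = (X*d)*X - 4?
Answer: -1570 + 5*√5 ≈ -1558.8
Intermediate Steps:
U(d, X) = -4 + d*X² (U(d, X) = d*X² - 4 = -4 + d*X²)
x = √5 ≈ 2.2361
F(L) = √5/2 + L²/2 + L*(-4 - 3*L²)/2 (F(L) = ((L² + (-4 - 3*L²)*L) + √5)/2 = ((L² + L*(-4 - 3*L²)) + √5)/2 = (√5 + L² + L*(-4 - 3*L²))/2 = √5/2 + L²/2 + L*(-4 - 3*L²)/2)
(F(5) + 28)*10 = ((√5/2 + (½)*5² - ½*5*(4 + 3*5²)) + 28)*10 = ((√5/2 + (½)*25 - ½*5*(4 + 3*25)) + 28)*10 = ((√5/2 + 25/2 - ½*5*(4 + 75)) + 28)*10 = ((√5/2 + 25/2 - ½*5*79) + 28)*10 = ((√5/2 + 25/2 - 395/2) + 28)*10 = ((-185 + √5/2) + 28)*10 = (-157 + √5/2)*10 = -1570 + 5*√5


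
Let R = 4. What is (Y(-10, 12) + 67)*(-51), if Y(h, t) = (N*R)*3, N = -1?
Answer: -2805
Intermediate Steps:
Y(h, t) = -12 (Y(h, t) = -1*4*3 = -4*3 = -12)
(Y(-10, 12) + 67)*(-51) = (-12 + 67)*(-51) = 55*(-51) = -2805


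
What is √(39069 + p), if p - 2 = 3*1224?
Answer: √42743 ≈ 206.74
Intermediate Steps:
p = 3674 (p = 2 + 3*1224 = 2 + 3672 = 3674)
√(39069 + p) = √(39069 + 3674) = √42743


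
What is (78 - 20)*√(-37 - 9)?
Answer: 58*I*√46 ≈ 393.38*I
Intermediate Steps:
(78 - 20)*√(-37 - 9) = 58*√(-46) = 58*(I*√46) = 58*I*√46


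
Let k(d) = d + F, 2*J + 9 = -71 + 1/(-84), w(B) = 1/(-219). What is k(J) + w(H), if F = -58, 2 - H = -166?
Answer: -400667/4088 ≈ -98.010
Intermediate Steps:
H = 168 (H = 2 - 1*(-166) = 2 + 166 = 168)
w(B) = -1/219
J = -6721/168 (J = -9/2 + (-71 + 1/(-84))/2 = -9/2 + (-71 - 1/84)/2 = -9/2 + (½)*(-5965/84) = -9/2 - 5965/168 = -6721/168 ≈ -40.006)
k(d) = -58 + d (k(d) = d - 58 = -58 + d)
k(J) + w(H) = (-58 - 6721/168) - 1/219 = -16465/168 - 1/219 = -400667/4088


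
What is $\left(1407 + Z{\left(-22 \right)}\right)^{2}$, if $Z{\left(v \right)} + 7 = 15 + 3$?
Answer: $2010724$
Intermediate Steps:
$Z{\left(v \right)} = 11$ ($Z{\left(v \right)} = -7 + \left(15 + 3\right) = -7 + 18 = 11$)
$\left(1407 + Z{\left(-22 \right)}\right)^{2} = \left(1407 + 11\right)^{2} = 1418^{2} = 2010724$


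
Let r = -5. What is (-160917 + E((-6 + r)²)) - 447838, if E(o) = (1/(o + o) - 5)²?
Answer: -35649666139/58564 ≈ -6.0873e+5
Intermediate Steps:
E(o) = (-5 + 1/(2*o))² (E(o) = (1/(2*o) - 5)² = (-5 + 1/(2*o))²)
(-160917 + E((-6 + r)²)) - 447838 = (-160917 + (-1 + 10*(-6 - 5)²)²/(4*((-6 - 5)²)²)) - 447838 = (-160917 + (-1 + 10*(-11)²)²/(4*((-11)²)²)) - 447838 = (-160917 + (¼)*(-1 + 10*121)²/121²) - 447838 = (-160917 + (¼)*(1/14641)*(-1 + 1210)²) - 447838 = (-160917 + (¼)*(1/14641)*1209²) - 447838 = (-160917 + (¼)*(1/14641)*1461681) - 447838 = (-160917 + 1461681/58564) - 447838 = -9422481507/58564 - 447838 = -35649666139/58564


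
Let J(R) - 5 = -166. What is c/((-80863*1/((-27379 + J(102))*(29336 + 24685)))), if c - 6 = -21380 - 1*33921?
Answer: -82264491510300/80863 ≈ -1.0173e+9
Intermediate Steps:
J(R) = -161 (J(R) = 5 - 166 = -161)
c = -55295 (c = 6 + (-21380 - 1*33921) = 6 + (-21380 - 33921) = 6 - 55301 = -55295)
c/((-80863*1/((-27379 + J(102))*(29336 + 24685)))) = -55295*(-(-27379 - 161)*(29336 + 24685)/80863) = -55295/((-80863/(54021*(-27540)))) = -55295/((-80863/(-1487738340))) = -55295/((-80863*(-1/1487738340))) = -55295/80863/1487738340 = -55295*1487738340/80863 = -82264491510300/80863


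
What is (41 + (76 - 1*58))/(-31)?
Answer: -59/31 ≈ -1.9032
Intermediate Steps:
(41 + (76 - 1*58))/(-31) = (41 + (76 - 58))*(-1/31) = (41 + 18)*(-1/31) = 59*(-1/31) = -59/31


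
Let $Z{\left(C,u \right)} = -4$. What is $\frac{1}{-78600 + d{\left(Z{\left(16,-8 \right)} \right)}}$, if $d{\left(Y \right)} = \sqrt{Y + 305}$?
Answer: $- \frac{78600}{6177959699} - \frac{\sqrt{301}}{6177959699} \approx -1.2725 \cdot 10^{-5}$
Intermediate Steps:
$d{\left(Y \right)} = \sqrt{305 + Y}$
$\frac{1}{-78600 + d{\left(Z{\left(16,-8 \right)} \right)}} = \frac{1}{-78600 + \sqrt{305 - 4}} = \frac{1}{-78600 + \sqrt{301}}$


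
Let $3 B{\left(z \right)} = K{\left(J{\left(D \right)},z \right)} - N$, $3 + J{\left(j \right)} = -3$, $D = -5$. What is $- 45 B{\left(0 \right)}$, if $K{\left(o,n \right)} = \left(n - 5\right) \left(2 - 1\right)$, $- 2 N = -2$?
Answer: $90$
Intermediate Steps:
$J{\left(j \right)} = -6$ ($J{\left(j \right)} = -3 - 3 = -6$)
$N = 1$ ($N = \left(- \frac{1}{2}\right) \left(-2\right) = 1$)
$K{\left(o,n \right)} = -5 + n$ ($K{\left(o,n \right)} = \left(-5 + n\right) 1 = -5 + n$)
$B{\left(z \right)} = -2 + \frac{z}{3}$ ($B{\left(z \right)} = \frac{\left(-5 + z\right) - 1}{3} = \frac{-6 + z}{3} = -2 + \frac{z}{3}$)
$- 45 B{\left(0 \right)} = - 45 \left(-2 + \frac{1}{3} \cdot 0\right) = - 45 \left(-2 + 0\right) = \left(-45\right) \left(-2\right) = 90$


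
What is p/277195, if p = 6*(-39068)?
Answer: -234408/277195 ≈ -0.84564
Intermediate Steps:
p = -234408
p/277195 = -234408/277195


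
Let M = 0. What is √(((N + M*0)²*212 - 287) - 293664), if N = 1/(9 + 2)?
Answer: I*√35567859/11 ≈ 542.17*I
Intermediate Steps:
N = 1/11 ≈ 0.090909
√(((N + M*0)²*212 - 287) - 293664) = √(((1/11 + 0*0)²*212 - 287) - 293664) = √(((1/11 + 0)²*212 - 287) - 293664) = √(((1/11)²*212 - 287) - 293664) = √(((1/121)*212 - 287) - 293664) = √((212/121 - 287) - 293664) = √(-34515/121 - 293664) = √(-35567859/121) = I*√35567859/11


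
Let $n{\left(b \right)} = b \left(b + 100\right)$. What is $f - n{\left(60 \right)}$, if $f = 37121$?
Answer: $27521$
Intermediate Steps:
$n{\left(b \right)} = b \left(100 + b\right)$
$f - n{\left(60 \right)} = 37121 - 60 \left(100 + 60\right) = 37121 - 60 \cdot 160 = 37121 - 9600 = 27521$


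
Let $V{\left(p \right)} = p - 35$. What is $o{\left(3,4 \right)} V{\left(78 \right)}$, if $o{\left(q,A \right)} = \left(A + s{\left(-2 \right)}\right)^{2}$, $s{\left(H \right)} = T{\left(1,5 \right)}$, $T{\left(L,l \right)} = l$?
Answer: $3483$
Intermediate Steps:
$s{\left(H \right)} = 5$
$V{\left(p \right)} = -35 + p$
$o{\left(q,A \right)} = \left(5 + A\right)^{2}$ ($o{\left(q,A \right)} = \left(A + 5\right)^{2} = \left(5 + A\right)^{2}$)
$o{\left(3,4 \right)} V{\left(78 \right)} = \left(5 + 4\right)^{2} \left(-35 + 78\right) = 9^{2} \cdot 43 = 81 \cdot 43 = 3483$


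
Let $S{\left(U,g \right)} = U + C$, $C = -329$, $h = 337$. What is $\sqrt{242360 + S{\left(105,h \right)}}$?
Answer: $6 \sqrt{6726} \approx 492.07$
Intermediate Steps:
$S{\left(U,g \right)} = -329 + U$ ($S{\left(U,g \right)} = U - 329 = -329 + U$)
$\sqrt{242360 + S{\left(105,h \right)}} = \sqrt{242360 + \left(-329 + 105\right)} = \sqrt{242360 - 224} = \sqrt{242136} = 6 \sqrt{6726}$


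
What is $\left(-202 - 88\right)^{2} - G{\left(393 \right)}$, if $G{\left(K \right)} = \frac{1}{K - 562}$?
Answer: $\frac{14212901}{169} \approx 84100.0$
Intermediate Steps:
$G{\left(K \right)} = \frac{1}{-562 + K}$
$\left(-202 - 88\right)^{2} - G{\left(393 \right)} = \left(-202 - 88\right)^{2} - \frac{1}{-562 + 393} = \left(-290\right)^{2} - \frac{1}{-169} = 84100 - - \frac{1}{169} = 84100 + \frac{1}{169} = \frac{14212901}{169}$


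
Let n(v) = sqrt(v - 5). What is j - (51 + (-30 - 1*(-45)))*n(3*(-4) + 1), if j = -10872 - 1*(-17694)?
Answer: 6822 - 264*I ≈ 6822.0 - 264.0*I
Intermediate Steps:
n(v) = sqrt(-5 + v)
j = 6822 (j = -10872 + 17694 = 6822)
j - (51 + (-30 - 1*(-45)))*n(3*(-4) + 1) = 6822 - (51 + (-30 - 1*(-45)))*sqrt(-5 + (3*(-4) + 1)) = 6822 - (51 + (-30 + 45))*sqrt(-5 + (-12 + 1)) = 6822 - (51 + 15)*sqrt(-5 - 11) = 6822 - 66*sqrt(-16) = 6822 - 66*4*I = 6822 - 264*I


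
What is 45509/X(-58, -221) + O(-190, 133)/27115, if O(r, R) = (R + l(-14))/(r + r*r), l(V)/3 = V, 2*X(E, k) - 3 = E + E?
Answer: -12660599247631/15718294350 ≈ -805.47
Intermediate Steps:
X(E, k) = 3/2 + E (X(E, k) = 3/2 + (E + E)/2 = 3/2 + (2*E)/2 = 3/2 + E)
l(V) = 3*V
O(r, R) = (-42 + R)/(r + r²) (O(r, R) = (R + 3*(-14))/(r + r*r) = (R - 42)/(r + r²) = (-42 + R)/(r + r²))
45509/X(-58, -221) + O(-190, 133)/27115 = 45509/(3/2 - 58) + ((-42 + 133)/((-190)*(1 - 190)))/27115 = 45509/(-113/2) - 1/190*91/(-189)*(1/27115) = 45509*(-2/113) - 1/190*(-1/189)*91*(1/27115) = -91018/113 + (13/5130)*(1/27115) = -91018/113 + 13/139099950 = -12660599247631/15718294350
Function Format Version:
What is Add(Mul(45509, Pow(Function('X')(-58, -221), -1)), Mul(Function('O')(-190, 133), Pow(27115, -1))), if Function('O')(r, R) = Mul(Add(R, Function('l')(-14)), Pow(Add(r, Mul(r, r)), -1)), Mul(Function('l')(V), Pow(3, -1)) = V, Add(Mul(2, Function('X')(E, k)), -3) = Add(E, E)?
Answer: Rational(-12660599247631, 15718294350) ≈ -805.47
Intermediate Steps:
Function('X')(E, k) = Add(Rational(3, 2), E) (Function('X')(E, k) = Add(Rational(3, 2), Mul(Rational(1, 2), Add(E, E))) = Add(Rational(3, 2), Mul(Rational(1, 2), Mul(2, E))) = Add(Rational(3, 2), E))
Function('l')(V) = Mul(3, V)
Function('O')(r, R) = Mul(Pow(Add(r, Pow(r, 2)), -1), Add(-42, R)) (Function('O')(r, R) = Mul(Add(R, Mul(3, -14)), Pow(Add(r, Mul(r, r)), -1)) = Mul(Add(R, -42), Pow(Add(r, Pow(r, 2)), -1)) = Mul(Add(-42, R), Pow(Add(r, Pow(r, 2)), -1)) = Mul(Pow(Add(r, Pow(r, 2)), -1), Add(-42, R)))
Add(Mul(45509, Pow(Function('X')(-58, -221), -1)), Mul(Function('O')(-190, 133), Pow(27115, -1))) = Add(Mul(45509, Pow(Add(Rational(3, 2), -58), -1)), Mul(Mul(Pow(-190, -1), Pow(Add(1, -190), -1), Add(-42, 133)), Pow(27115, -1))) = Add(Mul(45509, Pow(Rational(-113, 2), -1)), Mul(Mul(Rational(-1, 190), Pow(-189, -1), 91), Rational(1, 27115))) = Add(Mul(45509, Rational(-2, 113)), Mul(Mul(Rational(-1, 190), Rational(-1, 189), 91), Rational(1, 27115))) = Add(Rational(-91018, 113), Mul(Rational(13, 5130), Rational(1, 27115))) = Add(Rational(-91018, 113), Rational(13, 139099950)) = Rational(-12660599247631, 15718294350)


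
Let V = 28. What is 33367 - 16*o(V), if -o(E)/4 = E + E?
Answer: 36951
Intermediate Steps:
o(E) = -8*E (o(E) = -4*(E + E) = -8*E)
33367 - 16*o(V) = 33367 - 16*(-8*28) = 33367 - 16*(-224) = 33367 - 1*(-3584) = 33367 + 3584 = 36951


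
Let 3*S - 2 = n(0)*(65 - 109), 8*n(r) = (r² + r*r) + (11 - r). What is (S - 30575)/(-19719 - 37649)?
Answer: 61189/114736 ≈ 0.53330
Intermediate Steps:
n(r) = 11/8 - r/8 + r²/4 (n(r) = ((r² + r*r) + (11 - r))/8 = ((r² + r²) + (11 - r))/8 = (2*r² + (11 - r))/8 = (11 - r + 2*r²)/8 = 11/8 - r/8 + r²/4)
S = -39/2 (S = ⅔ + ((11/8 - ⅛*0 + (¼)*0²)*(65 - 109))/3 = ⅔ + ((11/8 + 0 + (¼)*0)*(-44))/3 = ⅔ + ((11/8 + 0 + 0)*(-44))/3 = ⅔ + ((11/8)*(-44))/3 = ⅔ + (⅓)*(-121/2) = ⅔ - 121/6 = -39/2 ≈ -19.500)
(S - 30575)/(-19719 - 37649) = (-39/2 - 30575)/(-19719 - 37649) = -61189/2/(-57368) = -61189/2*(-1/57368) = 61189/114736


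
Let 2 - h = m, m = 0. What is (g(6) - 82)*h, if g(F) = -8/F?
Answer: -500/3 ≈ -166.67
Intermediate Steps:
h = 2 (h = 2 - 1*0 = 2 + 0 = 2)
(g(6) - 82)*h = (-8/6 - 82)*2 = (-8*1/6 - 82)*2 = (-4/3 - 82)*2 = -250/3*2 = -500/3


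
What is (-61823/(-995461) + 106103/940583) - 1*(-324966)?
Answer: 304270279578448350/936313693763 ≈ 3.2497e+5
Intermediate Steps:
(-61823/(-995461) + 106103/940583) - 1*(-324966) = (-61823*(-1/995461) + 106103*(1/940583)) + 324966 = (61823/995461 + 106103/940583) + 324966 = 163771061292/936313693763 + 324966 = 304270279578448350/936313693763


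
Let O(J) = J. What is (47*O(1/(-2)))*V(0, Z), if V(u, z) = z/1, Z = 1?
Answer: -47/2 ≈ -23.500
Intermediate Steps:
V(u, z) = z (V(u, z) = z*1 = z)
(47*O(1/(-2)))*V(0, Z) = (47/(-2))*1 = (47*(-1/2))*1 = -47/2*1 = -47/2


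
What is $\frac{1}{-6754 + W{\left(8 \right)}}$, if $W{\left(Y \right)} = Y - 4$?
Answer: $- \frac{1}{6750} \approx -0.00014815$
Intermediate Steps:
$W{\left(Y \right)} = -4 + Y$
$\frac{1}{-6754 + W{\left(8 \right)}} = \frac{1}{-6754 + \left(-4 + 8\right)} = \frac{1}{-6754 + 4} = \frac{1}{-6750} = - \frac{1}{6750}$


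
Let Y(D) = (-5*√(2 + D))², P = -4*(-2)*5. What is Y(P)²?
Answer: 1102500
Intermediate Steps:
P = 40 (P = 8*5 = 40)
Y(D) = 50 + 25*D
Y(P)² = (50 + 25*40)² = (50 + 1000)² = 1050² = 1102500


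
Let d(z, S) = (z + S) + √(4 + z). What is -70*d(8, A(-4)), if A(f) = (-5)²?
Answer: -2310 - 140*√3 ≈ -2552.5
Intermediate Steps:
A(f) = 25
d(z, S) = S + z + √(4 + z) (d(z, S) = (S + z) + √(4 + z) = S + z + √(4 + z))
-70*d(8, A(-4)) = -70*(25 + 8 + √(4 + 8)) = -70*(25 + 8 + √12) = -70*(25 + 8 + 2*√3) = -70*(33 + 2*√3) = -2310 - 140*√3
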